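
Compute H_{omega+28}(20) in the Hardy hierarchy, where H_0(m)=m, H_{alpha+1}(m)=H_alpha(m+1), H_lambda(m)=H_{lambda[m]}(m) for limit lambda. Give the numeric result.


H_{omega+28}(20):
Unwind the 28 successor steps: H_{omega+28}(20) = H_omega(20+28) = H_omega(48).
H_omega(m) = H_m(m) = m + m = 2m.
Result = 2 * 48 = 96

96


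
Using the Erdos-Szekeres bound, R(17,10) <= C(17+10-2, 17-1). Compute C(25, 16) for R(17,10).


R(17,10) <= C(17+10-2, 17-1) = C(25, 16)
C(25, 16) = 25! / (16! * 9!)
= 2042975

2042975


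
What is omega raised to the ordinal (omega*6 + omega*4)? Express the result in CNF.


omega^(omega*6 + omega*4):
Both terms of the exponent have the same exponent 1, so they merge: omega*6 + omega*4 = omega*(6+4) = omega*10.
omega raised to a CNF ordinal is a single CNF term: Result = omega^(omega*10)

omega^(omega*10)


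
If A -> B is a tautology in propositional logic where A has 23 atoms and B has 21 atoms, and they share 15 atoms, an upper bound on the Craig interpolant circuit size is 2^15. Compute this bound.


Shared atoms = 15
Craig interpolant size bound = 2^15
= 32768

32768


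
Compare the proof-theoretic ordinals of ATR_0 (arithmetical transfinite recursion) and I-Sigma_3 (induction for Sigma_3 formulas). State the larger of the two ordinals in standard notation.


Proof-theoretic ordinal of ATR_0 (arithmetical transfinite recursion): Gamma_0
Proof-theoretic ordinal of I-Sigma_3 (induction for Sigma_3 formulas): omega^(omega^(omega^omega))
Comparing: omega^(omega^(omega^omega)) < Gamma_0.
The larger ordinal is Gamma_0 (from ATR_0 (arithmetical transfinite recursion)).

Gamma_0


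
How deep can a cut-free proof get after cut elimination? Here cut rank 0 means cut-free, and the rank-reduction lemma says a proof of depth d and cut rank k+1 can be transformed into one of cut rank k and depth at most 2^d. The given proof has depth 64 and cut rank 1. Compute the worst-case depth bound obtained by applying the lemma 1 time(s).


Each rank reduction sends depth d to at most 2^d; cut rank r needs r reductions.
2_0(64) = 64
2_1(64) = 2^64 = 18446744073709551616
Cut-free depth bound = 18446744073709551616

18446744073709551616


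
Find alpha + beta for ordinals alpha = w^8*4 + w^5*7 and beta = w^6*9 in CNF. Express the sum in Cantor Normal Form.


Ordinal addition (w^8*4 + w^5*7) + w^6*9:
alpha's leading term has exponent 8 > beta's exponent 6, so it survives.
alpha's tail term has exponent 5 < beta's exponent 6, so it is absorbed by beta.
In ordinal addition, any term followed by a strictly larger-exponent term is absorbed.
Result = w^8*4 + w^6*9

w^8*4 + w^6*9


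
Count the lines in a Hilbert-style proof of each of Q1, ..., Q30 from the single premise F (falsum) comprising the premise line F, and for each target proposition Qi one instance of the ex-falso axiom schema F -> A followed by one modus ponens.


Ex falso, line by line:
- 1 premise line (F)
- 30 targets, each needing 1 axiom instance (F -> Qi) + 1 MP = 2 lines: 2 * 30 = 60
Total = 1 + 60 = 61 lines.

61


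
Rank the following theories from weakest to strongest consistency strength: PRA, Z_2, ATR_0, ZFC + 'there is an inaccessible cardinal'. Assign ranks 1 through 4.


Ordering by consistency strength:
1. PRA
2. ATR_0
3. Z_2
4. ZFC + 'there is an inaccessible cardinal'


PRA=1, Z_2=3, ATR_0=2, ZFC + 'there is an inaccessible cardinal'=4


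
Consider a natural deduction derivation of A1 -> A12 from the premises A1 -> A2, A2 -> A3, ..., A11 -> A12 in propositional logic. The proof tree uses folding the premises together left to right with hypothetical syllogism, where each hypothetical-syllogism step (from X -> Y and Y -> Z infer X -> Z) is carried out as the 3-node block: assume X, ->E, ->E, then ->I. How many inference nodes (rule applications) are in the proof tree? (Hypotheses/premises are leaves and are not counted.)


There are 11 premises in the chain. The first HS step combines premises 1 and 2; each further premise needs one more HS step.
So 11 premises require 11 - 1 = 10 hypothetical-syllogism steps.
Each HS step uses 3 inference nodes (->E, ->E, ->I).
10 * 3 = 30 total inference nodes.

30


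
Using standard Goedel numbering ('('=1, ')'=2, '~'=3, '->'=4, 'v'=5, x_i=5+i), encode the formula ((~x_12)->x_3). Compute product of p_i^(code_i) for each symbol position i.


Formula: ((~x_12)->x_3)
Symbol codes: [1, 1, 3, 17, 2, 4, 8, 2]
Primes: [2, 3, 5, 7, 11, 13, 17, 19]
p_1^1 = 2^1 = 2
p_2^1 = 3^1 = 3
p_3^3 = 5^3 = 125
p_4^17 = 7^17 = 232630513987207
p_5^2 = 11^2 = 121
p_6^4 = 13^4 = 28561
p_7^8 = 17^8 = 6975757441
p_8^2 = 19^2 = 361
Product = 1518396856971447313090119664349825250

1518396856971447313090119664349825250


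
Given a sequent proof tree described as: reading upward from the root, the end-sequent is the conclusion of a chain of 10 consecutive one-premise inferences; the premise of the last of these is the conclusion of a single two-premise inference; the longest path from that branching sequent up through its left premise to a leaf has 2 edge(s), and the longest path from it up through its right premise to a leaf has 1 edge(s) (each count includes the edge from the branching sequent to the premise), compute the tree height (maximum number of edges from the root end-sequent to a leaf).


Longest path through the left premise: 2 edges (measured from the branching sequent)
Longest path through the right premise: 1 edges
Height of the subtree rooted at the branching sequent: max(2, 1) = 2
The branching sequent sits 10 edges above the root (the chain of one-premise inferences), so height = 2 + 10 = 12

12


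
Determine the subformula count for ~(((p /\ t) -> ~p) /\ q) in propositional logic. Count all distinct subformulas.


Formula: ~(((p /\ t) -> ~p) /\ q)
Subformulas found:
  1. q
  2. t
  3. p
  4. ~p
  5. (p /\ t)
  6. ((p /\ t) -> ~p)
  7. (((p /\ t) -> ~p) /\ q)
  8. ~(((p /\ t) -> ~p) /\ q)
Total distinct subformulas = 8

8


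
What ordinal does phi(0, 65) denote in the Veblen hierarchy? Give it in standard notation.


phi(0, 65):
phi(0, beta) = omega^beta by definition.
phi(0, 65) = omega^65

omega^65


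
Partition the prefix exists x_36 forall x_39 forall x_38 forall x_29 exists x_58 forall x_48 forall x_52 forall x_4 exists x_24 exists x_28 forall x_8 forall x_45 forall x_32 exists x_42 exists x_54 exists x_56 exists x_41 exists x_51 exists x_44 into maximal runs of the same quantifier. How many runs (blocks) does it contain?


Alternations = 6.
Blocks = alternations + 1 = 7

7


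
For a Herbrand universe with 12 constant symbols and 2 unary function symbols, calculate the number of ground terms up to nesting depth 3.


Herbrand terms by depth:
Depth 0: 12 constants
Depth 1: 24 new terms (running total: 36)
Depth 2: 48 new terms (running total: 84)
Depth 3: 96 new terms (running total: 180)
Total distinct ground terms = 180

180


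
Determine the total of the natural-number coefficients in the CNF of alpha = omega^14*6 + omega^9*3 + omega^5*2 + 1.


CNF: omega^14*6 + omega^9*3 + omega^5*2 + 1
Coefficients: 6 + 3 + 2 + 1 = 12

12


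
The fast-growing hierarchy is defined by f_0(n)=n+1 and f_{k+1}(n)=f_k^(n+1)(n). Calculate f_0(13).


f_0(13) = 13 + 1 = 14

14


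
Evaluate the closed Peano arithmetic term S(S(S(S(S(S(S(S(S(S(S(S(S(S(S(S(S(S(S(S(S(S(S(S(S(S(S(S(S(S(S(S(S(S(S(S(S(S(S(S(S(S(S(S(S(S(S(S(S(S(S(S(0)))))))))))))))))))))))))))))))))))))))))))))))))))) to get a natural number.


Counting successors applied to 0:
52 applications of S to 0 = 52

52


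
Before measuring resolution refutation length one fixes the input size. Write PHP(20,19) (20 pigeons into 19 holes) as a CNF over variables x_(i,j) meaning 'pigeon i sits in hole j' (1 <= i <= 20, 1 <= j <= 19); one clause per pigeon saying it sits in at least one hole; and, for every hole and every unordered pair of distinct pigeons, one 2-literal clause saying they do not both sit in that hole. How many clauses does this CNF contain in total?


PHP(20,19): 20 pigeons, 19 holes, 20*19 = 380 variables.
- pigeon clauses: one per pigeon -> 20 clauses
- hole clauses: 19 holes * C(20,2) = 19 * 190 -> 3610 clauses
Total clauses = 20 + 3610 = 3630

3630


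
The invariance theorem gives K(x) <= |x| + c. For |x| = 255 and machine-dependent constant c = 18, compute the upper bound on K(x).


K(x) <= |x| + c = 255 + 18 = 273

273


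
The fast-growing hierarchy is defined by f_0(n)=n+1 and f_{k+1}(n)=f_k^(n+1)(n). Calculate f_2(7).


f_2(7) = f_1^8(7)
f_1(m) = 2m + 1.
Iterating: f_1^k(n) = 2^k*(n+1) - 1.
f_2(7) = 2^8*(7+1) - 1 = 256*8 - 1 = 2047

2047


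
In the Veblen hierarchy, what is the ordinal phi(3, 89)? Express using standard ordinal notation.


phi(3, 89):
phi(3, beta) = eta_beta (the beta-th eta number, fixed point of zeta).
phi(3, 89) = eta_89

eta_89


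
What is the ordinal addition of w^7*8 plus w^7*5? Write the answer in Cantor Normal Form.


Ordinal addition w^7*8 + w^7*5:
Both terms have the same exponent 7.
w^e*c + w^e*d = w^e*(c+d).
Result = w^7*(8+5) = w^7*13

w^7*13


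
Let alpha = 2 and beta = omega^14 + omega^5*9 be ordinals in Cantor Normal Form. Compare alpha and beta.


Compare term by term from highest exponent:
alpha = 2
beta = omega^14 + omega^5*9
Term 1: alpha has omega^0*2, beta has omega^14*1
Term 2: alpha has omega^0*0, beta has omega^5*9
Result: alpha < beta

alpha < beta


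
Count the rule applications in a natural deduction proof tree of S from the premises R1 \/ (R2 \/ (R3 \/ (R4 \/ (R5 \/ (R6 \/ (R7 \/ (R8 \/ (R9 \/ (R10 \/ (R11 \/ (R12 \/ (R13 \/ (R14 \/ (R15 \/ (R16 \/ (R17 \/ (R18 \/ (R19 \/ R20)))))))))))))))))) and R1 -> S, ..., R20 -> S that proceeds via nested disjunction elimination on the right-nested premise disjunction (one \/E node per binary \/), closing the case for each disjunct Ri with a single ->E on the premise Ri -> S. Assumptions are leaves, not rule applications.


The premise R1 \/ (R2 \/ (R3 \/ (R4 \/ (R5 \/ (R6 \/ (R7 \/ (R8 \/ (R9 \/ (R10 \/ (R11 \/ (R12 \/ (R13 \/ (R14 \/ (R15 \/ (R16 \/ (R17 \/ (R18 \/ (R19 \/ R20)))))))))))))))))) contains 20 disjuncts, hence 19 binary \/ connectives.
- Each binary \/ is eliminated once: 19 \/E nodes.
- Each of the 20 cases Ri derives S by one ->E with Ri -> S: 20 ->E nodes.
Total = 19 + 20 = 39

39


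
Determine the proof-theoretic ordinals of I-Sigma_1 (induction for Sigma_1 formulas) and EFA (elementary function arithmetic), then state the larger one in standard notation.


Proof-theoretic ordinal of I-Sigma_1 (induction for Sigma_1 formulas): omega^omega
Proof-theoretic ordinal of EFA (elementary function arithmetic): omega^3
Comparing: omega^3 < omega^omega.
The larger ordinal is omega^omega (from I-Sigma_1 (induction for Sigma_1 formulas)).

omega^omega


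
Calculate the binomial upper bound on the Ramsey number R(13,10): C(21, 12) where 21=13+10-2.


R(13,10) <= C(13+10-2, 13-1) = C(21, 12)
C(21, 12) = 21! / (12! * 9!)
= 293930

293930


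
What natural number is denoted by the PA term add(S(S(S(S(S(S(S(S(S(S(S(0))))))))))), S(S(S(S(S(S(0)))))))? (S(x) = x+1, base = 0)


add(S^11(0), S^6(0)):
S^11(0) = 11
S^6(0) = 6
11 + 6 = 17

17


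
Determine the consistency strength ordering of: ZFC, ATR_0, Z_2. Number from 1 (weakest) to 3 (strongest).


Ordering by consistency strength:
1. ATR_0
2. Z_2
3. ZFC


ZFC=3, ATR_0=1, Z_2=2


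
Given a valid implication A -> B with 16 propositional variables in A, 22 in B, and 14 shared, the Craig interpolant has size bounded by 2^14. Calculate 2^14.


Shared atoms = 14
Craig interpolant size bound = 2^14
= 16384

16384


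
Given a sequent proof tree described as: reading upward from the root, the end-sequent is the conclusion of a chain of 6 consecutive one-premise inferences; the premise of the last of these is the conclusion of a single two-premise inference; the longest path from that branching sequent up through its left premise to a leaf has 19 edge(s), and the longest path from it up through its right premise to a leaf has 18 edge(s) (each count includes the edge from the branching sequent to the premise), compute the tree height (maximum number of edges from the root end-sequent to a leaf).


Longest path through the left premise: 19 edges (measured from the branching sequent)
Longest path through the right premise: 18 edges
Height of the subtree rooted at the branching sequent: max(19, 18) = 19
The branching sequent sits 6 edges above the root (the chain of one-premise inferences), so height = 19 + 6 = 25

25


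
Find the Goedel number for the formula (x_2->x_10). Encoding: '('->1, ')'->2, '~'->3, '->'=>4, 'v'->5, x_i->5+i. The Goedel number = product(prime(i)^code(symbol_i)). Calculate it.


Formula: (x_2->x_10)
Symbol codes: [1, 7, 4, 15, 2]
Primes: [2, 3, 5, 7, 11]
p_1^1 = 2^1 = 2
p_2^7 = 3^7 = 2187
p_3^4 = 5^4 = 625
p_4^15 = 7^15 = 4747561509943
p_5^2 = 11^2 = 121
Product = 1570416199614607826250

1570416199614607826250


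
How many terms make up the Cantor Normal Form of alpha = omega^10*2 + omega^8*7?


CNF: omega^10*2 + omega^8*7
Count the summands separated by '+':
  term 1: omega^10*2
  term 2: omega^8*7
Total terms = 2

2


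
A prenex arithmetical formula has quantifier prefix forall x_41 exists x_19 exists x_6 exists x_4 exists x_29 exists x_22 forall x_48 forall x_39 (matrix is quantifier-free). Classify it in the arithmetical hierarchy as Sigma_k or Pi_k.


Leading quantifier is forall, so the class is Pi.
Number of quantifier blocks = alternations + 1 = 2 + 1 = 3.
Classification: Pi_3

Pi_3


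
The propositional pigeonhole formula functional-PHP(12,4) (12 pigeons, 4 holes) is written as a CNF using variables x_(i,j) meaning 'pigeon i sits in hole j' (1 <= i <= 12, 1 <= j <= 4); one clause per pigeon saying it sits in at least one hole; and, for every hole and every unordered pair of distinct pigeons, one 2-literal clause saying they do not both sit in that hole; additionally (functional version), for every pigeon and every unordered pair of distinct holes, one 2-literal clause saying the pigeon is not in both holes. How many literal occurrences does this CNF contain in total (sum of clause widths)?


functional-PHP(12,4): 12 pigeons, 4 holes, 12*4 = 48 variables.
- pigeon clauses: one per pigeon -> 12 clauses of width 4 -> 48 literals
- hole clauses: 4 holes * C(12,2) = 4 * 66 -> 264 clauses of width 2 -> 528 literals
- functional clauses: 12 pigeons * C(4,2) = 12 * 6 -> 72 clauses of width 2 -> 144 literals
Total literal occurrences = 48 + 528 + 144 = 720

720


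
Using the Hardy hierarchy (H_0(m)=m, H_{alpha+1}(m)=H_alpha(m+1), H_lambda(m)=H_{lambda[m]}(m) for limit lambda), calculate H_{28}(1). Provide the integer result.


H_28(1):
For finite ordinals k, H_k(n) = n + k (each successor step adds 1).
H_28(1) = 1 + 28 = 29

29


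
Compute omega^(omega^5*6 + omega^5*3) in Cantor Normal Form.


omega^(omega^5*6 + omega^5*3):
Both terms of the exponent have the same exponent 5, so they merge: omega^5*6 + omega^5*3 = omega^5*(6+3) = omega^5*9.
omega raised to a CNF ordinal is a single CNF term: Result = omega^(omega^5*9)

omega^(omega^5*9)


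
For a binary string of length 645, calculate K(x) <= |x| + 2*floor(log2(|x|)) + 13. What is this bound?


floor(log2(645)) = 9
2 * 9 = 18
K(x) <= 645 + 18 + 13 = 676

676


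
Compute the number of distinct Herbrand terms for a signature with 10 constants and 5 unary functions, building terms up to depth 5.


Herbrand terms by depth:
Depth 0: 10 constants
Depth 1: 50 new terms (running total: 60)
Depth 2: 250 new terms (running total: 310)
Depth 3: 1250 new terms (running total: 1560)
Depth 4: 6250 new terms (running total: 7810)
Depth 5: 31250 new terms (running total: 39060)
Total distinct ground terms = 39060

39060


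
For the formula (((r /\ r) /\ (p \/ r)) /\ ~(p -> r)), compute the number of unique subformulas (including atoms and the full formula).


Formula: (((r /\ r) /\ (p \/ r)) /\ ~(p -> r))
Subformulas found:
  1. r
  2. p
  3. (r /\ r)
  4. (p -> r)
  5. (p \/ r)
  6. ~(p -> r)
  7. ((r /\ r) /\ (p \/ r))
  8. (((r /\ r) /\ (p \/ r)) /\ ~(p -> r))
Total distinct subformulas = 8

8


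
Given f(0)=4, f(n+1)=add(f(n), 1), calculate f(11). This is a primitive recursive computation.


f(0) = 4
f(1) = add(f(0), 1) = add(4, 1) = 5
f(2) = add(f(1), 1) = add(5, 1) = 6
f(3) = add(f(2), 1) = add(6, 1) = 7
f(4) = add(f(3), 1) = add(7, 1) = 8
f(5) = add(f(4), 1) = add(8, 1) = 9
f(6) = add(f(5), 1) = add(9, 1) = 10
f(7) = add(f(6), 1) = add(10, 1) = 11
f(8) = add(f(7), 1) = add(11, 1) = 12
f(9) = add(f(8), 1) = add(12, 1) = 13
f(10) = add(f(9), 1) = add(13, 1) = 14
f(11) = add(f(10), 1) = add(14, 1) = 15


15


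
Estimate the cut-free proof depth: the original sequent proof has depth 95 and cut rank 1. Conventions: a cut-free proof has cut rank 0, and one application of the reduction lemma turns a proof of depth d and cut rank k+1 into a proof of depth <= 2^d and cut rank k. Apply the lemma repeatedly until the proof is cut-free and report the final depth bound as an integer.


Each rank reduction sends depth d to at most 2^d; cut rank r needs r reductions.
2_0(95) = 95
2_1(95) = 2^95 = 39614081257132168796771975168
Cut-free depth bound = 39614081257132168796771975168

39614081257132168796771975168


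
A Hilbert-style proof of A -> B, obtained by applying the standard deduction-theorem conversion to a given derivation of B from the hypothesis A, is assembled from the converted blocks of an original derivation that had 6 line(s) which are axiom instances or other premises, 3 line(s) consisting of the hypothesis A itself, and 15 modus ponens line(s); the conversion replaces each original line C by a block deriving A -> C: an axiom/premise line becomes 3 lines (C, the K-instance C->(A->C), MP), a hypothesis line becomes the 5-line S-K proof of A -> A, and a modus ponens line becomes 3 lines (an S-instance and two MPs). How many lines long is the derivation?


Deduction-theorem conversion, block by block:
- 6 axiom/premise lines -> 3 lines each = 18
- 3 hypothesis lines -> 5 lines each (identity proof A->A) = 15
- 15 MP lines -> 3 lines each (S-instance, MP, MP) = 45
Total = 18 + 15 + 45 = 78 lines.

78


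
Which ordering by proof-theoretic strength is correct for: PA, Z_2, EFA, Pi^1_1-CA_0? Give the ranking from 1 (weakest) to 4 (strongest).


Ordering by consistency strength:
1. EFA
2. PA
3. Pi^1_1-CA_0
4. Z_2


PA=2, Z_2=4, EFA=1, Pi^1_1-CA_0=3


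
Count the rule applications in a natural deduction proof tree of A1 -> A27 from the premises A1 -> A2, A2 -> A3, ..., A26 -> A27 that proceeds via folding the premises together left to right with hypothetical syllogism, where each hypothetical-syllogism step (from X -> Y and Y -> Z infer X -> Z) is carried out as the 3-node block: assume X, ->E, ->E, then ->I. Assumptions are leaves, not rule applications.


There are 26 premises in the chain. The first HS step combines premises 1 and 2; each further premise needs one more HS step.
So 26 premises require 26 - 1 = 25 hypothetical-syllogism steps.
Each HS step uses 3 inference nodes (->E, ->E, ->I).
25 * 3 = 75 total inference nodes.

75


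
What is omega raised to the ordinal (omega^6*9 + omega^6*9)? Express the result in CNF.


omega^(omega^6*9 + omega^6*9):
Both terms of the exponent have the same exponent 6, so they merge: omega^6*9 + omega^6*9 = omega^6*(9+9) = omega^6*18.
omega raised to a CNF ordinal is a single CNF term: Result = omega^(omega^6*18)

omega^(omega^6*18)


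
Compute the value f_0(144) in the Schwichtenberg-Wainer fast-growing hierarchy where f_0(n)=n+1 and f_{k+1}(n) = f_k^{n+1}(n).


f_0(144) = 144 + 1 = 145

145


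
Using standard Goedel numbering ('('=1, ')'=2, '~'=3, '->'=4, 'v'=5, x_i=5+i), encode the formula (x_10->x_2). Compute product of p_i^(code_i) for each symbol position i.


Formula: (x_10->x_2)
Symbol codes: [1, 15, 4, 7, 2]
Primes: [2, 3, 5, 7, 11]
p_1^1 = 2^1 = 2
p_2^15 = 3^15 = 14348907
p_3^4 = 5^4 = 625
p_4^7 = 7^7 = 823543
p_5^2 = 11^2 = 121
Product = 1787312465022026250

1787312465022026250


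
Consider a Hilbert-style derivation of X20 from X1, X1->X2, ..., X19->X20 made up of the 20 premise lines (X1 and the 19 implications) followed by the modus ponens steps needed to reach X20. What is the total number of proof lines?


We have 20 premise lines: X1 and 19 implications.
Each implication is detached once by MP, giving 19 MP lines.
20 premise lines + 19 MP lines = 39 total lines.

39


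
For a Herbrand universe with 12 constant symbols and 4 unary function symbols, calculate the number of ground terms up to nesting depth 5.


Herbrand terms by depth:
Depth 0: 12 constants
Depth 1: 48 new terms (running total: 60)
Depth 2: 192 new terms (running total: 252)
Depth 3: 768 new terms (running total: 1020)
Depth 4: 3072 new terms (running total: 4092)
Depth 5: 12288 new terms (running total: 16380)
Total distinct ground terms = 16380

16380


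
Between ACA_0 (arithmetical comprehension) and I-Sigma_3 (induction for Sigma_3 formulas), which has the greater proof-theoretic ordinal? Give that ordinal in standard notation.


Proof-theoretic ordinal of ACA_0 (arithmetical comprehension): epsilon_0
Proof-theoretic ordinal of I-Sigma_3 (induction for Sigma_3 formulas): omega^(omega^(omega^omega))
Comparing: omega^(omega^(omega^omega)) < epsilon_0.
The larger ordinal is epsilon_0 (from ACA_0 (arithmetical comprehension)).

epsilon_0


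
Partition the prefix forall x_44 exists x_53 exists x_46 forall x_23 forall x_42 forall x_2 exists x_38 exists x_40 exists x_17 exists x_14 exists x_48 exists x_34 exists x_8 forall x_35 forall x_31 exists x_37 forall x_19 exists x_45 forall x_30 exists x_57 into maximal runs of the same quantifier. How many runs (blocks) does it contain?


Alternations = 9.
Blocks = alternations + 1 = 10

10


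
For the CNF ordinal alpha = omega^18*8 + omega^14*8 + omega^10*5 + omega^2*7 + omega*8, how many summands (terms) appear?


CNF: omega^18*8 + omega^14*8 + omega^10*5 + omega^2*7 + omega*8
Count the summands separated by '+':
  term 1: omega^18*8
  term 2: omega^14*8
  term 3: omega^10*5
  term 4: omega^2*7
  term 5: omega*8
Total terms = 5

5


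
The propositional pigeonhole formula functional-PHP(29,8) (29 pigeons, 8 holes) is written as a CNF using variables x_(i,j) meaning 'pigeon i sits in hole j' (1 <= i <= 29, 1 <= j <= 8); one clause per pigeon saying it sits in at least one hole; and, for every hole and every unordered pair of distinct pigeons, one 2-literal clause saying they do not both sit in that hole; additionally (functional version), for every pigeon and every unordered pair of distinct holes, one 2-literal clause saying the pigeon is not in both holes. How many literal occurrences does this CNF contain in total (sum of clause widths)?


functional-PHP(29,8): 29 pigeons, 8 holes, 29*8 = 232 variables.
- pigeon clauses: one per pigeon -> 29 clauses of width 8 -> 232 literals
- hole clauses: 8 holes * C(29,2) = 8 * 406 -> 3248 clauses of width 2 -> 6496 literals
- functional clauses: 29 pigeons * C(8,2) = 29 * 28 -> 812 clauses of width 2 -> 1624 literals
Total literal occurrences = 232 + 6496 + 1624 = 8352

8352


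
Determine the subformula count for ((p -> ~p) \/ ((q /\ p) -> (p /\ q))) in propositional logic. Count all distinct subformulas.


Formula: ((p -> ~p) \/ ((q /\ p) -> (p /\ q)))
Subformulas found:
  1. q
  2. p
  3. ~p
  4. (q /\ p)
  5. (p /\ q)
  6. (p -> ~p)
  7. ((q /\ p) -> (p /\ q))
  8. ((p -> ~p) \/ ((q /\ p) -> (p /\ q)))
Total distinct subformulas = 8

8


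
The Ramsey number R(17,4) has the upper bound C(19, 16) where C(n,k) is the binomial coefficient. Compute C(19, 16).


R(17,4) <= C(17+4-2, 17-1) = C(19, 16)
C(19, 16) = 19! / (16! * 3!)
= 969

969


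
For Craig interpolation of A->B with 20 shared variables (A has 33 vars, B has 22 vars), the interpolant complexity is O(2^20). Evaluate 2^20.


Shared atoms = 20
Craig interpolant size bound = 2^20
= 1048576

1048576


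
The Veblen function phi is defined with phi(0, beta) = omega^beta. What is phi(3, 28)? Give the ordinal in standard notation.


phi(3, 28):
phi(3, beta) = eta_beta (the beta-th eta number, fixed point of zeta).
phi(3, 28) = eta_28

eta_28


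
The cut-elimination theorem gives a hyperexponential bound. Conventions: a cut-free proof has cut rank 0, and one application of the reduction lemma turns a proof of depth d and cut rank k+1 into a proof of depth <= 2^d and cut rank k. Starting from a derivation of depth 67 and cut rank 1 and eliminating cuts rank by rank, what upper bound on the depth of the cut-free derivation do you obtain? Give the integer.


Each rank reduction sends depth d to at most 2^d; cut rank r needs r reductions.
2_0(67) = 67
2_1(67) = 2^67 = 147573952589676412928
Cut-free depth bound = 147573952589676412928

147573952589676412928


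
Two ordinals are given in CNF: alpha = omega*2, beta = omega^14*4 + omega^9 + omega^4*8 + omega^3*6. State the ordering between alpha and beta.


Compare term by term from highest exponent:
alpha = omega*2
beta = omega^14*4 + omega^9 + omega^4*8 + omega^3*6
Term 1: alpha has omega^1*2, beta has omega^14*4
Term 2: alpha has omega^0*0, beta has omega^9*1
Term 3: alpha has omega^0*0, beta has omega^4*8
Term 4: alpha has omega^0*0, beta has omega^3*6
Result: alpha < beta

alpha < beta


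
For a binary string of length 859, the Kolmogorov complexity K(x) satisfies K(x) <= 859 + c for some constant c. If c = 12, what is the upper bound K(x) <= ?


K(x) <= |x| + c = 859 + 12 = 871

871


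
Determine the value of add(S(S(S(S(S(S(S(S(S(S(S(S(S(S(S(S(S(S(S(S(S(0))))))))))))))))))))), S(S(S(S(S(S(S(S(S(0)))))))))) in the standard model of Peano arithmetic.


add(S^21(0), S^9(0)):
S^21(0) = 21
S^9(0) = 9
21 + 9 = 30

30


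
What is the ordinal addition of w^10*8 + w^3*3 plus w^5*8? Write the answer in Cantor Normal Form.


Ordinal addition (w^10*8 + w^3*3) + w^5*8:
alpha's leading term has exponent 10 > beta's exponent 5, so it survives.
alpha's tail term has exponent 3 < beta's exponent 5, so it is absorbed by beta.
In ordinal addition, any term followed by a strictly larger-exponent term is absorbed.
Result = w^10*8 + w^5*8

w^10*8 + w^5*8


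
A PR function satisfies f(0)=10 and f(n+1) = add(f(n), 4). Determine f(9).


f(0) = 10
f(1) = add(f(0), 4) = add(10, 4) = 14
f(2) = add(f(1), 4) = add(14, 4) = 18
f(3) = add(f(2), 4) = add(18, 4) = 22
f(4) = add(f(3), 4) = add(22, 4) = 26
f(5) = add(f(4), 4) = add(26, 4) = 30
f(6) = add(f(5), 4) = add(30, 4) = 34
f(7) = add(f(6), 4) = add(34, 4) = 38
f(8) = add(f(7), 4) = add(38, 4) = 42
f(9) = add(f(8), 4) = add(42, 4) = 46


46


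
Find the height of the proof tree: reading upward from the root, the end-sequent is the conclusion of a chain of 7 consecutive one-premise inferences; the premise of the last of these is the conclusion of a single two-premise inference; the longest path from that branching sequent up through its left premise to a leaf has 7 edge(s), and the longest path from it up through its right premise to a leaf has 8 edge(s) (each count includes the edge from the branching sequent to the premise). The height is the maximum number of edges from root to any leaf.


Longest path through the left premise: 7 edges (measured from the branching sequent)
Longest path through the right premise: 8 edges
Height of the subtree rooted at the branching sequent: max(7, 8) = 8
The branching sequent sits 7 edges above the root (the chain of one-premise inferences), so height = 8 + 7 = 15

15


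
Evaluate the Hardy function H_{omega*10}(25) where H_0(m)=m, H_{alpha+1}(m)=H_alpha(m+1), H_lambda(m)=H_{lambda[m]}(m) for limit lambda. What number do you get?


H_{omega*10}(25):
For the Hardy hierarchy, H_{omega*k}(n) = 2^k * n.
2^10 = 1024.
1024 * 25 = 25600

25600


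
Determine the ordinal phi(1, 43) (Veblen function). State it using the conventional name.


phi(1, 43):
phi(1, beta) = epsilon_beta (the beta-th epsilon number).
phi(1, 43) = epsilon_43

epsilon_43


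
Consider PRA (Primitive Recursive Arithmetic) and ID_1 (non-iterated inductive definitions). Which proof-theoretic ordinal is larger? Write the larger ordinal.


Proof-theoretic ordinal of PRA (Primitive Recursive Arithmetic): omega^omega
Proof-theoretic ordinal of ID_1 (non-iterated inductive definitions): psi_0(epsilon_{Omega+1})
Comparing: omega^omega < psi_0(epsilon_{Omega+1}).
The larger ordinal is psi_0(epsilon_{Omega+1}) (from ID_1 (non-iterated inductive definitions)).

psi_0(epsilon_{Omega+1})


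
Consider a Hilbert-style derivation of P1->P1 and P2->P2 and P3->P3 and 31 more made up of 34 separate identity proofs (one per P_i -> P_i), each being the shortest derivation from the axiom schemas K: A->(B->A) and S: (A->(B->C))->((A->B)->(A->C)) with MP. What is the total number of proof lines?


The shortest proof of A->A from K and S in the Hilbert calculus has exactly 5 lines:
(1) K instance A->((A->A)->A), (2) S instance, (3) MP on 1,2, (4) K instance A->(A->A), (5) MP on 3,4.
For 34 independent identities: 34 * 5 = 170 lines total.

170


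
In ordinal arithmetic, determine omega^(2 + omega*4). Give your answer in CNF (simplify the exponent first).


omega^(2 + omega*4):
In ordinal addition a term is absorbed by a following term of strictly larger exponent: 0 < 1, so 2 + omega*4 = omega*4.
omega raised to a CNF ordinal is a single CNF term: Result = omega^(omega*4)

omega^(omega*4)


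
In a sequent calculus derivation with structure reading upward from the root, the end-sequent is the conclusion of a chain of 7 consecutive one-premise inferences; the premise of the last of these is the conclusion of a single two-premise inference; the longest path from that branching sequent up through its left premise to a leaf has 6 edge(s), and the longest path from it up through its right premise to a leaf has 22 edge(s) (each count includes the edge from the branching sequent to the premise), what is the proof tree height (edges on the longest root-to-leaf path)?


Longest path through the left premise: 6 edges (measured from the branching sequent)
Longest path through the right premise: 22 edges
Height of the subtree rooted at the branching sequent: max(6, 22) = 22
The branching sequent sits 7 edges above the root (the chain of one-premise inferences), so height = 22 + 7 = 29

29


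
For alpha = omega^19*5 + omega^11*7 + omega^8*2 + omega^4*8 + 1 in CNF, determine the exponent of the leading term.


CNF: omega^19*5 + omega^11*7 + omega^8*2 + omega^4*8 + 1
The leading term is omega^19*5, which has exponent 19.

19


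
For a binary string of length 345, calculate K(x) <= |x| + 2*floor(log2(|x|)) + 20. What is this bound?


floor(log2(345)) = 8
2 * 8 = 16
K(x) <= 345 + 16 + 20 = 381

381


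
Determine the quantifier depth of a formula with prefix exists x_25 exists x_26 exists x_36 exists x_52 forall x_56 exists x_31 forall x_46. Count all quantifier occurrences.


Quantifier prefix has 7 quantifier symbols.
Quantifier depth = 7

7


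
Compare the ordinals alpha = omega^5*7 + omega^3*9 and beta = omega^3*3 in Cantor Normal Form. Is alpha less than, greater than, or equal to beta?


Compare term by term from highest exponent:
alpha = omega^5*7 + omega^3*9
beta = omega^3*3
Term 1: alpha has omega^5*7, beta has omega^3*3
Term 2: alpha has omega^3*9, beta has omega^0*0
Result: alpha > beta

alpha > beta


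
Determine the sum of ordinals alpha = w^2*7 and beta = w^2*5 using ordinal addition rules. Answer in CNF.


Ordinal addition w^2*7 + w^2*5:
Both terms have the same exponent 2.
w^e*c + w^e*d = w^e*(c+d).
Result = w^2*(7+5) = w^2*12

w^2*12


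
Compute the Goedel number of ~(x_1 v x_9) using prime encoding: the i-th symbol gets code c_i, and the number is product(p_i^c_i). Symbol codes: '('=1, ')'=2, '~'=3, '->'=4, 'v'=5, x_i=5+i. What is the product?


Formula: ~(x_1 v x_9)
Symbol codes: [3, 1, 6, 5, 14, 2]
Primes: [2, 3, 5, 7, 11, 13]
p_1^3 = 2^3 = 8
p_2^1 = 3^1 = 3
p_3^6 = 5^6 = 15625
p_4^5 = 7^5 = 16807
p_5^14 = 11^14 = 379749833583241
p_6^2 = 13^2 = 169
Product = 404488114336000057988625000

404488114336000057988625000


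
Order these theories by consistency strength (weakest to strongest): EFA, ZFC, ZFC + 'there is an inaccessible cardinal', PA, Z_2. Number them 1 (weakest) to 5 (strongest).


Ordering by consistency strength:
1. EFA
2. PA
3. Z_2
4. ZFC
5. ZFC + 'there is an inaccessible cardinal'


EFA=1, ZFC=4, ZFC + 'there is an inaccessible cardinal'=5, PA=2, Z_2=3


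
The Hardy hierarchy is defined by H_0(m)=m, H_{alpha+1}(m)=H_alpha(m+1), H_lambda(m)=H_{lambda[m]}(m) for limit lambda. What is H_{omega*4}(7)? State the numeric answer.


H_{omega*4}(7):
For the Hardy hierarchy, H_{omega*k}(n) = 2^k * n.
2^4 = 16.
16 * 7 = 112

112


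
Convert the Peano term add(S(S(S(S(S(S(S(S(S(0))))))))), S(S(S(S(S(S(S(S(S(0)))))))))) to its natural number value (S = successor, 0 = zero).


add(S^9(0), S^9(0)):
S^9(0) = 9
S^9(0) = 9
9 + 9 = 18

18


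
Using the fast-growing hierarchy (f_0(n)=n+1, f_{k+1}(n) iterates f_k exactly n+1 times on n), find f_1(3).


f_1(3) = f_0^4(3)
f_0 adds 1 each time, applied 4 times.
f_1(3) = 3 + 4 = 7

7


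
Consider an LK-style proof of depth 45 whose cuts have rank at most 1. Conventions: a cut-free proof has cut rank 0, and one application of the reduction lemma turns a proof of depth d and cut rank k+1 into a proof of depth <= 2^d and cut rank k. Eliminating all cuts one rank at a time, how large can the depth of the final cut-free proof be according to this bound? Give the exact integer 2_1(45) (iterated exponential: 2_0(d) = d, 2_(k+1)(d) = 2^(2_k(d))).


Each rank reduction sends depth d to at most 2^d; cut rank r needs r reductions.
2_0(45) = 45
2_1(45) = 2^45 = 35184372088832
Cut-free depth bound = 35184372088832

35184372088832


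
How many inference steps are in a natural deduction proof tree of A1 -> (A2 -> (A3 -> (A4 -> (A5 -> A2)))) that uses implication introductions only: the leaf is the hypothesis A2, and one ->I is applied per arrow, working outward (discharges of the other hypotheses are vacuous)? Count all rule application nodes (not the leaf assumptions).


The formula has 5 arrows (->); its innermost consequent A2 is one of the antecedents,
so the proof starts from the hypothesis leaf A2 (not a rule application) and closes one arrow per ->I.
Building A1 -> (A2 -> (A3 -> (A4 -> (A5 -> A2)))) therefore takes 5 nested implication introductions.
Total inference nodes = 5

5


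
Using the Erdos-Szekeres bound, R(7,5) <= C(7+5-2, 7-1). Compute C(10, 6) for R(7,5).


R(7,5) <= C(7+5-2, 7-1) = C(10, 6)
C(10, 6) = 10! / (6! * 4!)
= 210

210


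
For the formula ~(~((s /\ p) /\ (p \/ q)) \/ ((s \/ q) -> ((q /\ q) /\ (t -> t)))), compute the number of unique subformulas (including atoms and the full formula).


Formula: ~(~((s /\ p) /\ (p \/ q)) \/ ((s \/ q) -> ((q /\ q) /\ (t -> t))))
Subformulas found:
  1. q
  2. s
  3. t
  4. p
  5. (t -> t)
  6. (s /\ p)
  7. (s \/ q)
  8. (p \/ q)
  9. (q /\ q)
  10. ((s /\ p) /\ (p \/ q))
  11. ((q /\ q) /\ (t -> t))
  12. ~((s /\ p) /\ (p \/ q))
  13. ((s \/ q) -> ((q /\ q) /\ (t -> t)))
  14. (~((s /\ p) /\ (p \/ q)) \/ ((s \/ q) -> ((q /\ q) /\ (t -> t))))
  15. ~(~((s /\ p) /\ (p \/ q)) \/ ((s \/ q) -> ((q /\ q) /\ (t -> t))))
Total distinct subformulas = 15

15


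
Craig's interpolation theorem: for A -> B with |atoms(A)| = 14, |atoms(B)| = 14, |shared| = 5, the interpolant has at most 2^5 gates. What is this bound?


Shared atoms = 5
Craig interpolant size bound = 2^5
= 32

32


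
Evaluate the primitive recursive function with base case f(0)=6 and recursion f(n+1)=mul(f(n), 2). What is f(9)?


f(0) = 6
f(1) = mul(f(0), 2) = mul(6, 2) = 12
f(2) = mul(f(1), 2) = mul(12, 2) = 24
f(3) = mul(f(2), 2) = mul(24, 2) = 48
f(4) = mul(f(3), 2) = mul(48, 2) = 96
f(5) = mul(f(4), 2) = mul(96, 2) = 192
f(6) = mul(f(5), 2) = mul(192, 2) = 384
f(7) = mul(f(6), 2) = mul(384, 2) = 768
f(8) = mul(f(7), 2) = mul(768, 2) = 1536
f(9) = mul(f(8), 2) = mul(1536, 2) = 3072


3072


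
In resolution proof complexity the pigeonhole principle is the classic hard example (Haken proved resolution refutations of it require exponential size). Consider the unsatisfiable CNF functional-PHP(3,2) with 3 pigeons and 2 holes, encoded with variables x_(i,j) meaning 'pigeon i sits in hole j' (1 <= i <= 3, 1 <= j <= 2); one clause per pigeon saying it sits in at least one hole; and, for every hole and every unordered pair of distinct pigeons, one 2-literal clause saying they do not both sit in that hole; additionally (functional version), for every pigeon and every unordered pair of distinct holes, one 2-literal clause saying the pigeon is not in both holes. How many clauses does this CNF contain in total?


functional-PHP(3,2): 3 pigeons, 2 holes, 3*2 = 6 variables.
- pigeon clauses: one per pigeon -> 3 clauses
- hole clauses: 2 holes * C(3,2) = 2 * 3 -> 6 clauses
- functional clauses: 3 pigeons * C(2,2) = 3 * 1 -> 3 clauses
Total clauses = 3 + 6 + 3 = 12

12


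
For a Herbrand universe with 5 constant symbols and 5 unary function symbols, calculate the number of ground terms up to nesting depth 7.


Herbrand terms by depth:
Depth 0: 5 constants
Depth 1: 25 new terms (running total: 30)
Depth 2: 125 new terms (running total: 155)
Depth 3: 625 new terms (running total: 780)
Depth 4: 3125 new terms (running total: 3905)
Depth 5: 15625 new terms (running total: 19530)
Depth 6: 78125 new terms (running total: 97655)
Depth 7: 390625 new terms (running total: 488280)
Total distinct ground terms = 488280

488280


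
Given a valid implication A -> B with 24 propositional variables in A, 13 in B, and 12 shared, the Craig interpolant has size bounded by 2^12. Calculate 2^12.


Shared atoms = 12
Craig interpolant size bound = 2^12
= 4096

4096


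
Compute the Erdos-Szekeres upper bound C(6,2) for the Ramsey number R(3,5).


R(3,5) <= C(3+5-2, 3-1) = C(6, 2)
C(6, 2) = 6! / (2! * 4!)
= 15

15


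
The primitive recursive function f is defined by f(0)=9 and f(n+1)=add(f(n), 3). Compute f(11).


f(0) = 9
f(1) = add(f(0), 3) = add(9, 3) = 12
f(2) = add(f(1), 3) = add(12, 3) = 15
f(3) = add(f(2), 3) = add(15, 3) = 18
f(4) = add(f(3), 3) = add(18, 3) = 21
f(5) = add(f(4), 3) = add(21, 3) = 24
f(6) = add(f(5), 3) = add(24, 3) = 27
f(7) = add(f(6), 3) = add(27, 3) = 30
f(8) = add(f(7), 3) = add(30, 3) = 33
f(9) = add(f(8), 3) = add(33, 3) = 36
f(10) = add(f(9), 3) = add(36, 3) = 39
f(11) = add(f(10), 3) = add(39, 3) = 42


42


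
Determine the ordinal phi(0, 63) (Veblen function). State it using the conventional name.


phi(0, 63):
phi(0, beta) = omega^beta by definition.
phi(0, 63) = omega^63

omega^63


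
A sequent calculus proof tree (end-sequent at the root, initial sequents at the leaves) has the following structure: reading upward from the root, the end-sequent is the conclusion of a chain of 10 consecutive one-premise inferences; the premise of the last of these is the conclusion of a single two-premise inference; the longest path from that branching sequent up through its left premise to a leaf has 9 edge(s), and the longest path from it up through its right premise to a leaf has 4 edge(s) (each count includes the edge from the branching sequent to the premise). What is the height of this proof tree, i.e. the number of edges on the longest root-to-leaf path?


Longest path through the left premise: 9 edges (measured from the branching sequent)
Longest path through the right premise: 4 edges
Height of the subtree rooted at the branching sequent: max(9, 4) = 9
The branching sequent sits 10 edges above the root (the chain of one-premise inferences), so height = 9 + 10 = 19

19


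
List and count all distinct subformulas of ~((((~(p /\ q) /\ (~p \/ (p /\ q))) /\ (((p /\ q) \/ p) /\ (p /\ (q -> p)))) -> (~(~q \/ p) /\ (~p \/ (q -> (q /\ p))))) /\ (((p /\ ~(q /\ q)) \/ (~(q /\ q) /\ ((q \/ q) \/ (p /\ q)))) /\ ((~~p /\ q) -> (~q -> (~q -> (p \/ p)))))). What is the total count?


Formula: ~((((~(p /\ q) /\ (~p \/ (p /\ q))) /\ (((p /\ q) \/ p) /\ (p /\ (q -> p)))) -> (~(~q \/ p) /\ (~p \/ (q -> (q /\ p))))) /\ (((p /\ ~(q /\ q)) \/ (~(q /\ q) /\ ((q \/ q) \/ (p /\ q)))) /\ ((~~p /\ q) -> (~q -> (~q -> (p \/ p))))))
Subformulas found:
  1. p
  2. q
  3. ~p
  4. ~q
  5. ~~p
  6. (q /\ p)
  7. (p /\ q)
  8. (q /\ q)
  9. (q -> p)
  10. (p \/ p)
  11. (q \/ q)
  12. ~(q /\ q)
  13. (~q \/ p)
  14. ~(p /\ q)
  15. (~~p /\ q)
  16. ~(~q \/ p)
  17. (p /\ (q -> p))
  18. ((p /\ q) \/ p)
  19. (q -> (q /\ p))
  20. (~p \/ (p /\ q))
  21. (~q -> (p \/ p))
  22. (p /\ ~(q /\ q))
  23. ((q \/ q) \/ (p /\ q))
  24. (~p \/ (q -> (q /\ p)))
  25. (~q -> (~q -> (p \/ p)))
  26. (~(p /\ q) /\ (~p \/ (p /\ q)))
  27. (((p /\ q) \/ p) /\ (p /\ (q -> p)))
  28. (~(q /\ q) /\ ((q \/ q) \/ (p /\ q)))
  29. (~(~q \/ p) /\ (~p \/ (q -> (q /\ p))))
  30. ((~~p /\ q) -> (~q -> (~q -> (p \/ p))))
  31. ((p /\ ~(q /\ q)) \/ (~(q /\ q) /\ ((q \/ q) \/ (p /\ q))))
  32. ((~(p /\ q) /\ (~p \/ (p /\ q))) /\ (((p /\ q) \/ p) /\ (p /\ (q -> p))))
  33. (((p /\ ~(q /\ q)) \/ (~(q /\ q) /\ ((q \/ q) \/ (p /\ q)))) /\ ((~~p /\ q) -> (~q -> (~q -> (p \/ p)))))
  34. (((~(p /\ q) /\ (~p \/ (p /\ q))) /\ (((p /\ q) \/ p) /\ (p /\ (q -> p)))) -> (~(~q \/ p) /\ (~p \/ (q -> (q /\ p)))))
  35. ((((~(p /\ q) /\ (~p \/ (p /\ q))) /\ (((p /\ q) \/ p) /\ (p /\ (q -> p)))) -> (~(~q \/ p) /\ (~p \/ (q -> (q /\ p))))) /\ (((p /\ ~(q /\ q)) \/ (~(q /\ q) /\ ((q \/ q) \/ (p /\ q)))) /\ ((~~p /\ q) -> (~q -> (~q -> (p \/ p))))))
  36. ~((((~(p /\ q) /\ (~p \/ (p /\ q))) /\ (((p /\ q) \/ p) /\ (p /\ (q -> p)))) -> (~(~q \/ p) /\ (~p \/ (q -> (q /\ p))))) /\ (((p /\ ~(q /\ q)) \/ (~(q /\ q) /\ ((q \/ q) \/ (p /\ q)))) /\ ((~~p /\ q) -> (~q -> (~q -> (p \/ p))))))
Total distinct subformulas = 36

36
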